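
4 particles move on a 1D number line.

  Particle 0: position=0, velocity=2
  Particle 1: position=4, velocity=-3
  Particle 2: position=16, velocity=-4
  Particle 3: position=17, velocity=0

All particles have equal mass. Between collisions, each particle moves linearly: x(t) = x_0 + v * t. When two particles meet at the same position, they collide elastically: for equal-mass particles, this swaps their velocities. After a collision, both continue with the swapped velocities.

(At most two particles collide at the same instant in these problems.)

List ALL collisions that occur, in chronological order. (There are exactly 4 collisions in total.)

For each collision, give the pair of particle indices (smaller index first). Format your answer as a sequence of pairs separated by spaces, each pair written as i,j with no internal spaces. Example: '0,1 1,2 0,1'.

Collision at t=4/5: particles 0 and 1 swap velocities; positions: p0=8/5 p1=8/5 p2=64/5 p3=17; velocities now: v0=-3 v1=2 v2=-4 v3=0
Collision at t=8/3: particles 1 and 2 swap velocities; positions: p0=-4 p1=16/3 p2=16/3 p3=17; velocities now: v0=-3 v1=-4 v2=2 v3=0
Collision at t=17/2: particles 2 and 3 swap velocities; positions: p0=-43/2 p1=-18 p2=17 p3=17; velocities now: v0=-3 v1=-4 v2=0 v3=2
Collision at t=12: particles 0 and 1 swap velocities; positions: p0=-32 p1=-32 p2=17 p3=24; velocities now: v0=-4 v1=-3 v2=0 v3=2

Answer: 0,1 1,2 2,3 0,1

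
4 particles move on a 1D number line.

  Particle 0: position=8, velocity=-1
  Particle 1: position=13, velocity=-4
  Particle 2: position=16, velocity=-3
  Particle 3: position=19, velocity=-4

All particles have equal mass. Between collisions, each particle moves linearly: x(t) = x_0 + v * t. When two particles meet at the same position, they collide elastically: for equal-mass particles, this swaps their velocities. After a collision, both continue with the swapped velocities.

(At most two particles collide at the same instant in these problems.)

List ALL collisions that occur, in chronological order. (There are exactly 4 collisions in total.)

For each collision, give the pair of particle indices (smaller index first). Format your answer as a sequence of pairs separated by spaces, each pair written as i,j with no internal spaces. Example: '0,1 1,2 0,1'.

Answer: 0,1 2,3 1,2 2,3

Derivation:
Collision at t=5/3: particles 0 and 1 swap velocities; positions: p0=19/3 p1=19/3 p2=11 p3=37/3; velocities now: v0=-4 v1=-1 v2=-3 v3=-4
Collision at t=3: particles 2 and 3 swap velocities; positions: p0=1 p1=5 p2=7 p3=7; velocities now: v0=-4 v1=-1 v2=-4 v3=-3
Collision at t=11/3: particles 1 and 2 swap velocities; positions: p0=-5/3 p1=13/3 p2=13/3 p3=5; velocities now: v0=-4 v1=-4 v2=-1 v3=-3
Collision at t=4: particles 2 and 3 swap velocities; positions: p0=-3 p1=3 p2=4 p3=4; velocities now: v0=-4 v1=-4 v2=-3 v3=-1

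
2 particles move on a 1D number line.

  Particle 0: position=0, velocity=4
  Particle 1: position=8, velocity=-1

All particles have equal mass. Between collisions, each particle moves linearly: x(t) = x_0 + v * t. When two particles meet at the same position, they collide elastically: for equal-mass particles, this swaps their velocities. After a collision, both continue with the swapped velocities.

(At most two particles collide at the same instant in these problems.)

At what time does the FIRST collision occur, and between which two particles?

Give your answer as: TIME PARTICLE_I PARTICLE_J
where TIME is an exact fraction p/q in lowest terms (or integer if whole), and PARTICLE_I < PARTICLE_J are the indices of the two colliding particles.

Pair (0,1): pos 0,8 vel 4,-1 -> gap=8, closing at 5/unit, collide at t=8/5
Earliest collision: t=8/5 between 0 and 1

Answer: 8/5 0 1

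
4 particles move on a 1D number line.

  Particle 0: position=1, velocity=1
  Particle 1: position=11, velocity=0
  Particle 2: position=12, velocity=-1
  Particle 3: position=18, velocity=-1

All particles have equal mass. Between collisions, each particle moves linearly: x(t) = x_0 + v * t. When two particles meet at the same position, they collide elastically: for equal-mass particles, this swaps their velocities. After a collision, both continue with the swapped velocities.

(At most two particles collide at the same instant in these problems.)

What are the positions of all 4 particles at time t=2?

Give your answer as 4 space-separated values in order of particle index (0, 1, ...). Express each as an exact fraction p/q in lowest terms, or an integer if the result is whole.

Collision at t=1: particles 1 and 2 swap velocities; positions: p0=2 p1=11 p2=11 p3=17; velocities now: v0=1 v1=-1 v2=0 v3=-1
Advance to t=2 (no further collisions before then); velocities: v0=1 v1=-1 v2=0 v3=-1; positions = 3 10 11 16

Answer: 3 10 11 16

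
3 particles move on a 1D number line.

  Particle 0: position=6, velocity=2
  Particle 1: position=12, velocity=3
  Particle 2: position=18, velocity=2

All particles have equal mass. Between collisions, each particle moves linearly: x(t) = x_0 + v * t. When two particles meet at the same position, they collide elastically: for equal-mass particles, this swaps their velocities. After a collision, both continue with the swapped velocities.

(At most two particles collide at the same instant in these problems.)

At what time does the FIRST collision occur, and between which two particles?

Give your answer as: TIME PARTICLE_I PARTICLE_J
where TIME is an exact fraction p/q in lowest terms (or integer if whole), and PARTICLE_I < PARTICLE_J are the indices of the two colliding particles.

Answer: 6 1 2

Derivation:
Pair (0,1): pos 6,12 vel 2,3 -> not approaching (rel speed -1 <= 0)
Pair (1,2): pos 12,18 vel 3,2 -> gap=6, closing at 1/unit, collide at t=6
Earliest collision: t=6 between 1 and 2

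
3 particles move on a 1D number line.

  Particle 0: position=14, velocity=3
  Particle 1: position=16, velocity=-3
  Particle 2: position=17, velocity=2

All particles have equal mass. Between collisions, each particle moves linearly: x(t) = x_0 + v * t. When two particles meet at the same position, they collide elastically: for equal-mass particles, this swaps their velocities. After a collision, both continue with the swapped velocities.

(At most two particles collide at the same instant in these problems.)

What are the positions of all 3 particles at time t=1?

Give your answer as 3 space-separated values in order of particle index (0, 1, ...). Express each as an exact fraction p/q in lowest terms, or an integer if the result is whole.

Answer: 13 17 19

Derivation:
Collision at t=1/3: particles 0 and 1 swap velocities; positions: p0=15 p1=15 p2=53/3; velocities now: v0=-3 v1=3 v2=2
Advance to t=1 (no further collisions before then); velocities: v0=-3 v1=3 v2=2; positions = 13 17 19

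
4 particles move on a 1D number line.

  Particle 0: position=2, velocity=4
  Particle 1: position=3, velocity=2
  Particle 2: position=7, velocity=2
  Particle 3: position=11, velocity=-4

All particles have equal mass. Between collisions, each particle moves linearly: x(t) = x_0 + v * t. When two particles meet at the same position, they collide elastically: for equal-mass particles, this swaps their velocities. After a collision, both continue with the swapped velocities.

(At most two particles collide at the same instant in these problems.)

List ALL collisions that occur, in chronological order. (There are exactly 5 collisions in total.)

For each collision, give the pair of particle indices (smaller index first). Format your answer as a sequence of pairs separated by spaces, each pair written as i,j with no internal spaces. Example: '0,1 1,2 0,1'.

Answer: 0,1 2,3 1,2 0,1 2,3

Derivation:
Collision at t=1/2: particles 0 and 1 swap velocities; positions: p0=4 p1=4 p2=8 p3=9; velocities now: v0=2 v1=4 v2=2 v3=-4
Collision at t=2/3: particles 2 and 3 swap velocities; positions: p0=13/3 p1=14/3 p2=25/3 p3=25/3; velocities now: v0=2 v1=4 v2=-4 v3=2
Collision at t=9/8: particles 1 and 2 swap velocities; positions: p0=21/4 p1=13/2 p2=13/2 p3=37/4; velocities now: v0=2 v1=-4 v2=4 v3=2
Collision at t=4/3: particles 0 and 1 swap velocities; positions: p0=17/3 p1=17/3 p2=22/3 p3=29/3; velocities now: v0=-4 v1=2 v2=4 v3=2
Collision at t=5/2: particles 2 and 3 swap velocities; positions: p0=1 p1=8 p2=12 p3=12; velocities now: v0=-4 v1=2 v2=2 v3=4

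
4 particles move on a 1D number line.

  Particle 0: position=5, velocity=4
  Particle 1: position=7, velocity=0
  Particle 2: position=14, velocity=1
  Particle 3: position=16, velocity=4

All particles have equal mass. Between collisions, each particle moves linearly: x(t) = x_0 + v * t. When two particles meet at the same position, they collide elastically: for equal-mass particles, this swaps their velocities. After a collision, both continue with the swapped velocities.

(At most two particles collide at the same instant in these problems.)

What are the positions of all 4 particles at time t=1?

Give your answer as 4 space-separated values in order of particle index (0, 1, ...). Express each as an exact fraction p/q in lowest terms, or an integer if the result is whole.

Collision at t=1/2: particles 0 and 1 swap velocities; positions: p0=7 p1=7 p2=29/2 p3=18; velocities now: v0=0 v1=4 v2=1 v3=4
Advance to t=1 (no further collisions before then); velocities: v0=0 v1=4 v2=1 v3=4; positions = 7 9 15 20

Answer: 7 9 15 20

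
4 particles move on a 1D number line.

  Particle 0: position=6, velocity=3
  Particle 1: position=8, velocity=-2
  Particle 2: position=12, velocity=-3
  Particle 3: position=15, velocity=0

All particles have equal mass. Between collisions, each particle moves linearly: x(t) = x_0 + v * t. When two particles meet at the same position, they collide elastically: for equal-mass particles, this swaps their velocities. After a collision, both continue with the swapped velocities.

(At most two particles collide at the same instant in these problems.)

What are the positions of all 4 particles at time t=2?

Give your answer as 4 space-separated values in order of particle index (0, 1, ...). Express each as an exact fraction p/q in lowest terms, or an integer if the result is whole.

Answer: 4 6 12 15

Derivation:
Collision at t=2/5: particles 0 and 1 swap velocities; positions: p0=36/5 p1=36/5 p2=54/5 p3=15; velocities now: v0=-2 v1=3 v2=-3 v3=0
Collision at t=1: particles 1 and 2 swap velocities; positions: p0=6 p1=9 p2=9 p3=15; velocities now: v0=-2 v1=-3 v2=3 v3=0
Advance to t=2 (no further collisions before then); velocities: v0=-2 v1=-3 v2=3 v3=0; positions = 4 6 12 15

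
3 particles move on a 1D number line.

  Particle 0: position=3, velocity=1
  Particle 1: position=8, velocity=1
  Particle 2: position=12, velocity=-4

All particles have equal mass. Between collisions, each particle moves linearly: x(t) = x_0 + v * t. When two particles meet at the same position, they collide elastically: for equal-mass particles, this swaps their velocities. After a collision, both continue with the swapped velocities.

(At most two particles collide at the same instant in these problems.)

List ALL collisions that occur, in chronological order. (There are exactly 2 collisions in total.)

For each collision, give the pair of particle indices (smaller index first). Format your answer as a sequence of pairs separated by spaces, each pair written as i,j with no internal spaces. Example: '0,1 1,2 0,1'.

Collision at t=4/5: particles 1 and 2 swap velocities; positions: p0=19/5 p1=44/5 p2=44/5; velocities now: v0=1 v1=-4 v2=1
Collision at t=9/5: particles 0 and 1 swap velocities; positions: p0=24/5 p1=24/5 p2=49/5; velocities now: v0=-4 v1=1 v2=1

Answer: 1,2 0,1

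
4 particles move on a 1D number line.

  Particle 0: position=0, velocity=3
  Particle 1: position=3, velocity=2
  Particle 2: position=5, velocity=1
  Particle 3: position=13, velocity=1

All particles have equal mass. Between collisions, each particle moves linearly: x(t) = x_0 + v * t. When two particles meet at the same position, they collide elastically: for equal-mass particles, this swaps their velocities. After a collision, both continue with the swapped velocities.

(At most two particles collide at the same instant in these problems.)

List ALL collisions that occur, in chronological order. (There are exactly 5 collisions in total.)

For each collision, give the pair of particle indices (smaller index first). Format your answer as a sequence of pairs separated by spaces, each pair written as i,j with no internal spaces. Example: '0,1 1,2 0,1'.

Answer: 1,2 0,1 1,2 2,3 1,2

Derivation:
Collision at t=2: particles 1 and 2 swap velocities; positions: p0=6 p1=7 p2=7 p3=15; velocities now: v0=3 v1=1 v2=2 v3=1
Collision at t=5/2: particles 0 and 1 swap velocities; positions: p0=15/2 p1=15/2 p2=8 p3=31/2; velocities now: v0=1 v1=3 v2=2 v3=1
Collision at t=3: particles 1 and 2 swap velocities; positions: p0=8 p1=9 p2=9 p3=16; velocities now: v0=1 v1=2 v2=3 v3=1
Collision at t=13/2: particles 2 and 3 swap velocities; positions: p0=23/2 p1=16 p2=39/2 p3=39/2; velocities now: v0=1 v1=2 v2=1 v3=3
Collision at t=10: particles 1 and 2 swap velocities; positions: p0=15 p1=23 p2=23 p3=30; velocities now: v0=1 v1=1 v2=2 v3=3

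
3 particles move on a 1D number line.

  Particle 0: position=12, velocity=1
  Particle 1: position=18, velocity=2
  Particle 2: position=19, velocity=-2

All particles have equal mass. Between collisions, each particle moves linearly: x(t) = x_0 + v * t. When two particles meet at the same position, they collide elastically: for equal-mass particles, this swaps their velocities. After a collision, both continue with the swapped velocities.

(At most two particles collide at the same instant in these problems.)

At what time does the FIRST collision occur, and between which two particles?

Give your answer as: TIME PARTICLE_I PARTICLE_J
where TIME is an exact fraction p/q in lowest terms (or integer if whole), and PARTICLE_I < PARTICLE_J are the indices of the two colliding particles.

Answer: 1/4 1 2

Derivation:
Pair (0,1): pos 12,18 vel 1,2 -> not approaching (rel speed -1 <= 0)
Pair (1,2): pos 18,19 vel 2,-2 -> gap=1, closing at 4/unit, collide at t=1/4
Earliest collision: t=1/4 between 1 and 2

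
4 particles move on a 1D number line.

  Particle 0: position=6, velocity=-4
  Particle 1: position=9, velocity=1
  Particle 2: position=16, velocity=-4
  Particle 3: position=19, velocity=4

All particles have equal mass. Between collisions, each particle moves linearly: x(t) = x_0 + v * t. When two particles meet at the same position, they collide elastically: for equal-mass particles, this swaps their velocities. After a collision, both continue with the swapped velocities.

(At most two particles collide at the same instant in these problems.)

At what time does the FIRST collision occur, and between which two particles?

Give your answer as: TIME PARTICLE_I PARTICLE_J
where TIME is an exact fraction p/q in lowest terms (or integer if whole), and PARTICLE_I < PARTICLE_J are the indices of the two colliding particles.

Answer: 7/5 1 2

Derivation:
Pair (0,1): pos 6,9 vel -4,1 -> not approaching (rel speed -5 <= 0)
Pair (1,2): pos 9,16 vel 1,-4 -> gap=7, closing at 5/unit, collide at t=7/5
Pair (2,3): pos 16,19 vel -4,4 -> not approaching (rel speed -8 <= 0)
Earliest collision: t=7/5 between 1 and 2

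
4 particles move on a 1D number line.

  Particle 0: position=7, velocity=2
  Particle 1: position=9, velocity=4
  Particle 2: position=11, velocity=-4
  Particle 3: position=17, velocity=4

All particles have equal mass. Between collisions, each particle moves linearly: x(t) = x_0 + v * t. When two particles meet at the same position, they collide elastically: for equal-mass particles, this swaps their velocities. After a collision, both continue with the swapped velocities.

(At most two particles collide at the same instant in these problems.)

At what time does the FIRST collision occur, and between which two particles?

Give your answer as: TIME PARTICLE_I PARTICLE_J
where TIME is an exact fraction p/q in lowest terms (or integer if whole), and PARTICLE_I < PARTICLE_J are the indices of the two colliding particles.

Pair (0,1): pos 7,9 vel 2,4 -> not approaching (rel speed -2 <= 0)
Pair (1,2): pos 9,11 vel 4,-4 -> gap=2, closing at 8/unit, collide at t=1/4
Pair (2,3): pos 11,17 vel -4,4 -> not approaching (rel speed -8 <= 0)
Earliest collision: t=1/4 between 1 and 2

Answer: 1/4 1 2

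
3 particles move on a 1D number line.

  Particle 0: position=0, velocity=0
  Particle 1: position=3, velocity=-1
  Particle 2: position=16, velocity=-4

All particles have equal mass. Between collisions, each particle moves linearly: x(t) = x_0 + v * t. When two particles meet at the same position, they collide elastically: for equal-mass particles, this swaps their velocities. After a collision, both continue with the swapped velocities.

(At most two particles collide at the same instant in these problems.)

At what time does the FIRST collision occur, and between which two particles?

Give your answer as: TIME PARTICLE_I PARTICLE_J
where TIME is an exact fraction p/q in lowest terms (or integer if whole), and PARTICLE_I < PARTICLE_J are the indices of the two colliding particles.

Answer: 3 0 1

Derivation:
Pair (0,1): pos 0,3 vel 0,-1 -> gap=3, closing at 1/unit, collide at t=3
Pair (1,2): pos 3,16 vel -1,-4 -> gap=13, closing at 3/unit, collide at t=13/3
Earliest collision: t=3 between 0 and 1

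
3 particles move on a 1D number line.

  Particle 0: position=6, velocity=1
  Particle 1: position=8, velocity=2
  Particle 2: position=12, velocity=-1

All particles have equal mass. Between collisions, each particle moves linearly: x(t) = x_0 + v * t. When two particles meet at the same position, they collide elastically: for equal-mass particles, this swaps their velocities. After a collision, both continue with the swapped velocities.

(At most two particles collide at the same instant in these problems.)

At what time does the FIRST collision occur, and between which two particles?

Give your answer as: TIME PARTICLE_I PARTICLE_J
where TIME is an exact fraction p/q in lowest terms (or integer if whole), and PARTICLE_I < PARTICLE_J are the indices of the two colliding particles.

Pair (0,1): pos 6,8 vel 1,2 -> not approaching (rel speed -1 <= 0)
Pair (1,2): pos 8,12 vel 2,-1 -> gap=4, closing at 3/unit, collide at t=4/3
Earliest collision: t=4/3 between 1 and 2

Answer: 4/3 1 2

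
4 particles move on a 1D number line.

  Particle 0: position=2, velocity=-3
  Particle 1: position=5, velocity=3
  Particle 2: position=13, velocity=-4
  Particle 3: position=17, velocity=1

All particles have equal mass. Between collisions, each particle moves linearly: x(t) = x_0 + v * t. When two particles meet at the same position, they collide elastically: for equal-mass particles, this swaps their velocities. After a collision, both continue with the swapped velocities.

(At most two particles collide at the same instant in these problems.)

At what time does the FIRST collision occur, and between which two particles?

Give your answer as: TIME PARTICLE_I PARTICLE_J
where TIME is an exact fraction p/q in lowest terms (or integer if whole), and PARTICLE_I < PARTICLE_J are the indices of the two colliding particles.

Answer: 8/7 1 2

Derivation:
Pair (0,1): pos 2,5 vel -3,3 -> not approaching (rel speed -6 <= 0)
Pair (1,2): pos 5,13 vel 3,-4 -> gap=8, closing at 7/unit, collide at t=8/7
Pair (2,3): pos 13,17 vel -4,1 -> not approaching (rel speed -5 <= 0)
Earliest collision: t=8/7 between 1 and 2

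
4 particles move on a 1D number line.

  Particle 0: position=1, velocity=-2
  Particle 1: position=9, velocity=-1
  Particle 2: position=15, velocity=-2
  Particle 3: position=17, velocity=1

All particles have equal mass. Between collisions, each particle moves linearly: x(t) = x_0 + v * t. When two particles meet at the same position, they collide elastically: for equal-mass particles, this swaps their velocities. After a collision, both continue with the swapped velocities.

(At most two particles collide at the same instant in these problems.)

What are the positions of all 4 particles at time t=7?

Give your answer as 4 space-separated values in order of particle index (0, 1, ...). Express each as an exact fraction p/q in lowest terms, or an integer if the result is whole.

Collision at t=6: particles 1 and 2 swap velocities; positions: p0=-11 p1=3 p2=3 p3=23; velocities now: v0=-2 v1=-2 v2=-1 v3=1
Advance to t=7 (no further collisions before then); velocities: v0=-2 v1=-2 v2=-1 v3=1; positions = -13 1 2 24

Answer: -13 1 2 24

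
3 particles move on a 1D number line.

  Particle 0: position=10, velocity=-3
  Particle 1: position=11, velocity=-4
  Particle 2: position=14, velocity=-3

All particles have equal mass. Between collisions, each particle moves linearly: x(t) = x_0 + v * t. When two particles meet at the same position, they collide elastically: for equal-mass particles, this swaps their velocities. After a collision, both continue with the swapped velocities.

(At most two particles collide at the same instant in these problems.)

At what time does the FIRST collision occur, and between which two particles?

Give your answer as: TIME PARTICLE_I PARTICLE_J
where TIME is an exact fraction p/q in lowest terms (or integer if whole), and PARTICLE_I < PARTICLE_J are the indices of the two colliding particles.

Answer: 1 0 1

Derivation:
Pair (0,1): pos 10,11 vel -3,-4 -> gap=1, closing at 1/unit, collide at t=1
Pair (1,2): pos 11,14 vel -4,-3 -> not approaching (rel speed -1 <= 0)
Earliest collision: t=1 between 0 and 1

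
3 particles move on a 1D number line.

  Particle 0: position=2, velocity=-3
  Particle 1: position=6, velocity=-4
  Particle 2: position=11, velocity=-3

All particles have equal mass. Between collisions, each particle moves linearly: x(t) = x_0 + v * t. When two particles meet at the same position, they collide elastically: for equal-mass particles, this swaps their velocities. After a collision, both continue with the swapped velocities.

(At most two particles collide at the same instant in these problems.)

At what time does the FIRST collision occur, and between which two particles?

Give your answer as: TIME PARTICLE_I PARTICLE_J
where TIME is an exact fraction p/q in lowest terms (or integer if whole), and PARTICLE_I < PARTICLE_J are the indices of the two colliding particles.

Answer: 4 0 1

Derivation:
Pair (0,1): pos 2,6 vel -3,-4 -> gap=4, closing at 1/unit, collide at t=4
Pair (1,2): pos 6,11 vel -4,-3 -> not approaching (rel speed -1 <= 0)
Earliest collision: t=4 between 0 and 1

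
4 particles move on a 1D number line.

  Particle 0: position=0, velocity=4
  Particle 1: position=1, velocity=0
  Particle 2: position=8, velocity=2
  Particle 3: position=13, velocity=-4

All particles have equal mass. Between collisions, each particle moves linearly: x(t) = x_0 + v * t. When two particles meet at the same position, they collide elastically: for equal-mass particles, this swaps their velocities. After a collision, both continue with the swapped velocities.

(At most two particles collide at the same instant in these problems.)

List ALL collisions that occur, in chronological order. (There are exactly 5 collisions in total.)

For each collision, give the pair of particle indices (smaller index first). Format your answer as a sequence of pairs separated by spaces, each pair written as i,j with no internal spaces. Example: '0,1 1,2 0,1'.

Collision at t=1/4: particles 0 and 1 swap velocities; positions: p0=1 p1=1 p2=17/2 p3=12; velocities now: v0=0 v1=4 v2=2 v3=-4
Collision at t=5/6: particles 2 and 3 swap velocities; positions: p0=1 p1=10/3 p2=29/3 p3=29/3; velocities now: v0=0 v1=4 v2=-4 v3=2
Collision at t=13/8: particles 1 and 2 swap velocities; positions: p0=1 p1=13/2 p2=13/2 p3=45/4; velocities now: v0=0 v1=-4 v2=4 v3=2
Collision at t=3: particles 0 and 1 swap velocities; positions: p0=1 p1=1 p2=12 p3=14; velocities now: v0=-4 v1=0 v2=4 v3=2
Collision at t=4: particles 2 and 3 swap velocities; positions: p0=-3 p1=1 p2=16 p3=16; velocities now: v0=-4 v1=0 v2=2 v3=4

Answer: 0,1 2,3 1,2 0,1 2,3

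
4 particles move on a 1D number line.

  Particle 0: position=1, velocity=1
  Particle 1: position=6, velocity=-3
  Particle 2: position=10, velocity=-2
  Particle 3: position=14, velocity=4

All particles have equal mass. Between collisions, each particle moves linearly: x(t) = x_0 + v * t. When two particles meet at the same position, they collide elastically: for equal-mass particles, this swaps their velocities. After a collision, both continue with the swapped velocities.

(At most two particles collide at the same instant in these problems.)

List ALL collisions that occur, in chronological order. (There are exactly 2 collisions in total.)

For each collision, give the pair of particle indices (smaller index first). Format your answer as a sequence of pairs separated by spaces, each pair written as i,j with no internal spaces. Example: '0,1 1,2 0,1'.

Collision at t=5/4: particles 0 and 1 swap velocities; positions: p0=9/4 p1=9/4 p2=15/2 p3=19; velocities now: v0=-3 v1=1 v2=-2 v3=4
Collision at t=3: particles 1 and 2 swap velocities; positions: p0=-3 p1=4 p2=4 p3=26; velocities now: v0=-3 v1=-2 v2=1 v3=4

Answer: 0,1 1,2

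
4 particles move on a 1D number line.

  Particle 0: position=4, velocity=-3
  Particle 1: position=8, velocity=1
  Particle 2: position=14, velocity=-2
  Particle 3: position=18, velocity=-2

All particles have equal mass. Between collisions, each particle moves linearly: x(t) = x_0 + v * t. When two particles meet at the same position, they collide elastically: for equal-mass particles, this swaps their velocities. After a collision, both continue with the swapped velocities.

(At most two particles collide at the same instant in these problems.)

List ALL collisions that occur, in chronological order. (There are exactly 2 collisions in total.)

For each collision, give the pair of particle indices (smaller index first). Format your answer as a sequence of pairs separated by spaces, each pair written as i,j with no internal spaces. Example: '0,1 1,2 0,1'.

Answer: 1,2 2,3

Derivation:
Collision at t=2: particles 1 and 2 swap velocities; positions: p0=-2 p1=10 p2=10 p3=14; velocities now: v0=-3 v1=-2 v2=1 v3=-2
Collision at t=10/3: particles 2 and 3 swap velocities; positions: p0=-6 p1=22/3 p2=34/3 p3=34/3; velocities now: v0=-3 v1=-2 v2=-2 v3=1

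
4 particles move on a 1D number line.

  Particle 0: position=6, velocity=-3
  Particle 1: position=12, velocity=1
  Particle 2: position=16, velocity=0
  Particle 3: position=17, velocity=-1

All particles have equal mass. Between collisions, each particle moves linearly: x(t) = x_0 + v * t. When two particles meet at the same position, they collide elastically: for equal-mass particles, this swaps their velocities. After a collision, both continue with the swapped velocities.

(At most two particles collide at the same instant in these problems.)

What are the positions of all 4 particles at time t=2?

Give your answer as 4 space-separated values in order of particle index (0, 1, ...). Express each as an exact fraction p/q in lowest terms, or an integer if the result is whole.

Collision at t=1: particles 2 and 3 swap velocities; positions: p0=3 p1=13 p2=16 p3=16; velocities now: v0=-3 v1=1 v2=-1 v3=0
Advance to t=2 (no further collisions before then); velocities: v0=-3 v1=1 v2=-1 v3=0; positions = 0 14 15 16

Answer: 0 14 15 16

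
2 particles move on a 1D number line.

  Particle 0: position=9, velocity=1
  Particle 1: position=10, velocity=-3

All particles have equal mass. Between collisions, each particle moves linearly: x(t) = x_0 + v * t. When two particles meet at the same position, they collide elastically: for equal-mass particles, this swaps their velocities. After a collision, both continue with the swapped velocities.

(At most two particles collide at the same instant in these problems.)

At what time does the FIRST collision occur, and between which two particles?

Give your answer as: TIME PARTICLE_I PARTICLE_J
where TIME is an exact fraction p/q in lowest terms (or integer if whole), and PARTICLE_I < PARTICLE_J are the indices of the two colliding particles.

Pair (0,1): pos 9,10 vel 1,-3 -> gap=1, closing at 4/unit, collide at t=1/4
Earliest collision: t=1/4 between 0 and 1

Answer: 1/4 0 1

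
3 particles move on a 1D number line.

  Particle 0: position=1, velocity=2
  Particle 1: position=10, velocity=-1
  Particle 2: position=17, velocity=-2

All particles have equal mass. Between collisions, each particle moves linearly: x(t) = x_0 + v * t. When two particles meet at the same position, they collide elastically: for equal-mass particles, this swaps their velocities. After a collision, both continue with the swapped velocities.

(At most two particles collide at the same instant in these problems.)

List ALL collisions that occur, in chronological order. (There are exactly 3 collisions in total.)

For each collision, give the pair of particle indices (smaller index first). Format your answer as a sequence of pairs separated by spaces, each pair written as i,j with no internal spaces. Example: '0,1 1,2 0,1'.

Answer: 0,1 1,2 0,1

Derivation:
Collision at t=3: particles 0 and 1 swap velocities; positions: p0=7 p1=7 p2=11; velocities now: v0=-1 v1=2 v2=-2
Collision at t=4: particles 1 and 2 swap velocities; positions: p0=6 p1=9 p2=9; velocities now: v0=-1 v1=-2 v2=2
Collision at t=7: particles 0 and 1 swap velocities; positions: p0=3 p1=3 p2=15; velocities now: v0=-2 v1=-1 v2=2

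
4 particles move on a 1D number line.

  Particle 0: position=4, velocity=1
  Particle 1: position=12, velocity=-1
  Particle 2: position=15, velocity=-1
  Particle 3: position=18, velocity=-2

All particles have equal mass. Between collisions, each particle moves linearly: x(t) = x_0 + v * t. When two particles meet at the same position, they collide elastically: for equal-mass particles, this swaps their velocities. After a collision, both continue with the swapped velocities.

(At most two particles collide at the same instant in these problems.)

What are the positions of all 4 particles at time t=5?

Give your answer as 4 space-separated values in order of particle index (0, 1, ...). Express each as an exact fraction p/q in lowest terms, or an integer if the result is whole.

Answer: 7 8 9 10

Derivation:
Collision at t=3: particles 2 and 3 swap velocities; positions: p0=7 p1=9 p2=12 p3=12; velocities now: v0=1 v1=-1 v2=-2 v3=-1
Collision at t=4: particles 0 and 1 swap velocities; positions: p0=8 p1=8 p2=10 p3=11; velocities now: v0=-1 v1=1 v2=-2 v3=-1
Collision at t=14/3: particles 1 and 2 swap velocities; positions: p0=22/3 p1=26/3 p2=26/3 p3=31/3; velocities now: v0=-1 v1=-2 v2=1 v3=-1
Advance to t=5 (no further collisions before then); velocities: v0=-1 v1=-2 v2=1 v3=-1; positions = 7 8 9 10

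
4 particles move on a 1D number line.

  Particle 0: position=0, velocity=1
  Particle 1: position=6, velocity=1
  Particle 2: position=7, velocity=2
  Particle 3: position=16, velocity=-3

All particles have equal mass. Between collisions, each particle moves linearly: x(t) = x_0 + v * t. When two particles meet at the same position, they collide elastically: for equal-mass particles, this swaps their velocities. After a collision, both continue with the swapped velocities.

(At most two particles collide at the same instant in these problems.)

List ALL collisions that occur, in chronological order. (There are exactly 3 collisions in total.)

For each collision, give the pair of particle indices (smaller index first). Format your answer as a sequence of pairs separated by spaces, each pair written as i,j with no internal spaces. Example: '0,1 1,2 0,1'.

Collision at t=9/5: particles 2 and 3 swap velocities; positions: p0=9/5 p1=39/5 p2=53/5 p3=53/5; velocities now: v0=1 v1=1 v2=-3 v3=2
Collision at t=5/2: particles 1 and 2 swap velocities; positions: p0=5/2 p1=17/2 p2=17/2 p3=12; velocities now: v0=1 v1=-3 v2=1 v3=2
Collision at t=4: particles 0 and 1 swap velocities; positions: p0=4 p1=4 p2=10 p3=15; velocities now: v0=-3 v1=1 v2=1 v3=2

Answer: 2,3 1,2 0,1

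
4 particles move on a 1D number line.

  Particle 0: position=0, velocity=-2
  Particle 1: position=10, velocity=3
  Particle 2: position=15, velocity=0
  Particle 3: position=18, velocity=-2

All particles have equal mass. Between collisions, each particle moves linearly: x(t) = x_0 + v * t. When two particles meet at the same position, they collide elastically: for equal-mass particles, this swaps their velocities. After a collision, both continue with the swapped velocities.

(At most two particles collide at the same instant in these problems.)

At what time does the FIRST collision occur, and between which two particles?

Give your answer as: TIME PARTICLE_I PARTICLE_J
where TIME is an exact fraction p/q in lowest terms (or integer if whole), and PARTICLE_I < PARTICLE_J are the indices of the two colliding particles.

Answer: 3/2 2 3

Derivation:
Pair (0,1): pos 0,10 vel -2,3 -> not approaching (rel speed -5 <= 0)
Pair (1,2): pos 10,15 vel 3,0 -> gap=5, closing at 3/unit, collide at t=5/3
Pair (2,3): pos 15,18 vel 0,-2 -> gap=3, closing at 2/unit, collide at t=3/2
Earliest collision: t=3/2 between 2 and 3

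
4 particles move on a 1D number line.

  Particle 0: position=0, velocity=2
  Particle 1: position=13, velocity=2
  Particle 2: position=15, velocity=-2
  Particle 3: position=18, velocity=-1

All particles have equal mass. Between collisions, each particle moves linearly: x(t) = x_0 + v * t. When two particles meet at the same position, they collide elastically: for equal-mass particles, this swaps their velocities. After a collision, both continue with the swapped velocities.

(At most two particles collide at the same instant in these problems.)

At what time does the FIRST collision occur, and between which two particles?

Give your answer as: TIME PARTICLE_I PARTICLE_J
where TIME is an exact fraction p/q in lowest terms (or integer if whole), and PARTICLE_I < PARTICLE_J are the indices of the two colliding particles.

Answer: 1/2 1 2

Derivation:
Pair (0,1): pos 0,13 vel 2,2 -> not approaching (rel speed 0 <= 0)
Pair (1,2): pos 13,15 vel 2,-2 -> gap=2, closing at 4/unit, collide at t=1/2
Pair (2,3): pos 15,18 vel -2,-1 -> not approaching (rel speed -1 <= 0)
Earliest collision: t=1/2 between 1 and 2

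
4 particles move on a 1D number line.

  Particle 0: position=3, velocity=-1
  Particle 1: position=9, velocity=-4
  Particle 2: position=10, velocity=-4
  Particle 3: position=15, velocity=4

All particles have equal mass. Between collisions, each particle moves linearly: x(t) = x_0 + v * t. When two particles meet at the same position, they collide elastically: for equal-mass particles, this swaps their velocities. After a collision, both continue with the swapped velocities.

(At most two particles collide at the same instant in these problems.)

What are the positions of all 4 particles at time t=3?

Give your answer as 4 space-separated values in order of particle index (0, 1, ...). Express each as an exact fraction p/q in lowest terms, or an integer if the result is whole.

Answer: -3 -2 0 27

Derivation:
Collision at t=2: particles 0 and 1 swap velocities; positions: p0=1 p1=1 p2=2 p3=23; velocities now: v0=-4 v1=-1 v2=-4 v3=4
Collision at t=7/3: particles 1 and 2 swap velocities; positions: p0=-1/3 p1=2/3 p2=2/3 p3=73/3; velocities now: v0=-4 v1=-4 v2=-1 v3=4
Advance to t=3 (no further collisions before then); velocities: v0=-4 v1=-4 v2=-1 v3=4; positions = -3 -2 0 27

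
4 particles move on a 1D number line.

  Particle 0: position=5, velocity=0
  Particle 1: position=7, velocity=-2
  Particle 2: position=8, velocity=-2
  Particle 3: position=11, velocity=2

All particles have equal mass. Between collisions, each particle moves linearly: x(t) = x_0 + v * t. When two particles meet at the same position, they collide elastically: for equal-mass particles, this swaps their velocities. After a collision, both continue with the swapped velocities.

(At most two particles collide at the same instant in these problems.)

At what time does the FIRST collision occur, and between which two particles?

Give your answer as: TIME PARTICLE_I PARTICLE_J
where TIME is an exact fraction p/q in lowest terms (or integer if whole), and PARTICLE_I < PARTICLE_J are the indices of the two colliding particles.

Pair (0,1): pos 5,7 vel 0,-2 -> gap=2, closing at 2/unit, collide at t=1
Pair (1,2): pos 7,8 vel -2,-2 -> not approaching (rel speed 0 <= 0)
Pair (2,3): pos 8,11 vel -2,2 -> not approaching (rel speed -4 <= 0)
Earliest collision: t=1 between 0 and 1

Answer: 1 0 1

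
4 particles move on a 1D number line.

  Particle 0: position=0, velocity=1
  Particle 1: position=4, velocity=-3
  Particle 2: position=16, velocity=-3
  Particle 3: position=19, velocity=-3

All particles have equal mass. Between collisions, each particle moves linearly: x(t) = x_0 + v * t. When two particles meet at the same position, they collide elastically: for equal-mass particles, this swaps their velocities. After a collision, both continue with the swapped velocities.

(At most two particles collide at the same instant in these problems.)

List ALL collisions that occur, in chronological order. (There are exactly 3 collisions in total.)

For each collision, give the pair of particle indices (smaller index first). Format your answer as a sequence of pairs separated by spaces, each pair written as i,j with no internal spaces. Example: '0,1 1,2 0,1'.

Collision at t=1: particles 0 and 1 swap velocities; positions: p0=1 p1=1 p2=13 p3=16; velocities now: v0=-3 v1=1 v2=-3 v3=-3
Collision at t=4: particles 1 and 2 swap velocities; positions: p0=-8 p1=4 p2=4 p3=7; velocities now: v0=-3 v1=-3 v2=1 v3=-3
Collision at t=19/4: particles 2 and 3 swap velocities; positions: p0=-41/4 p1=7/4 p2=19/4 p3=19/4; velocities now: v0=-3 v1=-3 v2=-3 v3=1

Answer: 0,1 1,2 2,3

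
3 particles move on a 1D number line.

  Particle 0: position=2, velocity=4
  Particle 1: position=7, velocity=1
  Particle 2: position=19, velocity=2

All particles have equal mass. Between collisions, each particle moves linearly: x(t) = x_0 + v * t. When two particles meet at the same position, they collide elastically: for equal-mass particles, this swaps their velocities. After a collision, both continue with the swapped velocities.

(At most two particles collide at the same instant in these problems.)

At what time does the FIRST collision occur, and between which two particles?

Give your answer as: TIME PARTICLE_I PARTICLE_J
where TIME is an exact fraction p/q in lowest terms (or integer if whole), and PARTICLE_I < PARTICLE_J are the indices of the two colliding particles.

Pair (0,1): pos 2,7 vel 4,1 -> gap=5, closing at 3/unit, collide at t=5/3
Pair (1,2): pos 7,19 vel 1,2 -> not approaching (rel speed -1 <= 0)
Earliest collision: t=5/3 between 0 and 1

Answer: 5/3 0 1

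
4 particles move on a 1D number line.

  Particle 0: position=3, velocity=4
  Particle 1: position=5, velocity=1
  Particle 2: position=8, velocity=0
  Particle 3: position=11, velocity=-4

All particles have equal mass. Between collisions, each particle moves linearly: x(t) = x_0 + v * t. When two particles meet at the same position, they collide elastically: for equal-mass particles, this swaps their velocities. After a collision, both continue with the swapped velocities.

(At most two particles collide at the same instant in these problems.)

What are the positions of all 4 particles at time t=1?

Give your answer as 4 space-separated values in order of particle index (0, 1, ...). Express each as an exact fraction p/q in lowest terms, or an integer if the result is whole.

Answer: 6 7 7 8

Derivation:
Collision at t=2/3: particles 0 and 1 swap velocities; positions: p0=17/3 p1=17/3 p2=8 p3=25/3; velocities now: v0=1 v1=4 v2=0 v3=-4
Collision at t=3/4: particles 2 and 3 swap velocities; positions: p0=23/4 p1=6 p2=8 p3=8; velocities now: v0=1 v1=4 v2=-4 v3=0
Collision at t=1: particles 1 and 2 swap velocities; positions: p0=6 p1=7 p2=7 p3=8; velocities now: v0=1 v1=-4 v2=4 v3=0
Advance to t=1 (no further collisions before then); velocities: v0=1 v1=-4 v2=4 v3=0; positions = 6 7 7 8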